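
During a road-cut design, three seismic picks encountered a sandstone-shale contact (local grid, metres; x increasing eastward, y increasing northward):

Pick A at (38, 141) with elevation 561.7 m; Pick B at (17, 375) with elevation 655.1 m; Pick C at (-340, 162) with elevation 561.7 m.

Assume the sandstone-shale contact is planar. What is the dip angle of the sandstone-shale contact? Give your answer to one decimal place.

Let the plane be z = a·x + b·y + c.
Pick B−Pick A: −21a + 234b = 93.4;  Pick C−Pick A: −378a + 21b = 0.
Solving gives a = 0.02229, b = 0.40115.
Gradient magnitude |∇z| = √(a² + b²) = √(0.00050 + 0.16092) = 0.40176.
True dip = arctan(0.40176) = 21.9°, dipping toward S (azimuth ≈ 183°).

21.9°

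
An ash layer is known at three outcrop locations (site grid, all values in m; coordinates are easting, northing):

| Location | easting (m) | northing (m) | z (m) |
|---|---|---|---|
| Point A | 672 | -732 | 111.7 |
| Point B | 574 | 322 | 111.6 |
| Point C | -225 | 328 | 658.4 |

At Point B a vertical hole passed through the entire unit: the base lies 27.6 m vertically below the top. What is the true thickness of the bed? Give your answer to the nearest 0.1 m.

22.7 m

Two edge vectors: Point A→Point B = (-98, 1054, -0.1), Point A→Point C = (-897, 1060, 546.7).
Normal n = (Point A→Point B) × (Point A→Point C) = (576327.8, 53666.3, 841558).
So ∂z/∂easting = −n_x/n_z = −0.68483 and ∂z/∂northing = −n_y/n_z = −0.06377.
|∇z| = √(a²+b²) = 0.68780, so dip δ = arctan(0.68780) = 34.52°.
True thickness = vertical thickness × cos δ = 27.6 × cos 34.52° = 22.7 m.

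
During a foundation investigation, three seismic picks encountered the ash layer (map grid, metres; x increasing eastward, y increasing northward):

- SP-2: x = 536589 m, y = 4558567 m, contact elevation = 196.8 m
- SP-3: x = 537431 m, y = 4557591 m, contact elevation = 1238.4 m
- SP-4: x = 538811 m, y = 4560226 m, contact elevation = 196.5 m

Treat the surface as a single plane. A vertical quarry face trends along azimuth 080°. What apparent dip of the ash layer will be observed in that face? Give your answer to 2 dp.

Two edge vectors: SP-2→SP-3 = (842, -976, 1041.6), SP-2→SP-4 = (2222, 1659, -0.3).
Normal n = (SP-2→SP-3) × (SP-2→SP-4) = (-1727721.6, 2314687.8, 3565550).
So ∂z/∂x = −n_x/n_z = 0.48456 and ∂z/∂y = −n_y/n_z = −0.64918.
Unit vector along 080° is (sin 80°, cos 80°) = (0.9848, 0.1736).
Slope in that direction = a·(0.9848) + b·(0.1736) = 0.36447.
Apparent dip = arctan|0.36447| = 20.03° (true dip is 39.0°, so apparent ≤ true as expected).

20.03°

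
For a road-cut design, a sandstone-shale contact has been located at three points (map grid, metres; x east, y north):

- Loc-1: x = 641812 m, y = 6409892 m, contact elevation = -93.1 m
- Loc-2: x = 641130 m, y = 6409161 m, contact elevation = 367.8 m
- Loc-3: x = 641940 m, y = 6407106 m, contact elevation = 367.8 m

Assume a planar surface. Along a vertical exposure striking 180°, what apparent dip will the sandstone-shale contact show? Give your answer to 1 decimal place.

10.6°

Two edge vectors: Loc-1→Loc-2 = (-682, -731, 460.9), Loc-1→Loc-3 = (128, -2786, 460.9).
Normal n = (Loc-1→Loc-2) × (Loc-1→Loc-3) = (947149.5, 373329, 1993620).
So ∂z/∂x = −n_x/n_z = −0.47509 and ∂z/∂y = −n_y/n_z = −0.18726.
Unit vector along 180° is (sin 180°, cos 180°) = (0.0000, -1.0000).
Slope in that direction = a·(0.0000) + b·(-1.0000) = 0.18726.
Apparent dip = arctan|0.18726| = 10.6° (true dip is 27.1°, so apparent ≤ true as expected).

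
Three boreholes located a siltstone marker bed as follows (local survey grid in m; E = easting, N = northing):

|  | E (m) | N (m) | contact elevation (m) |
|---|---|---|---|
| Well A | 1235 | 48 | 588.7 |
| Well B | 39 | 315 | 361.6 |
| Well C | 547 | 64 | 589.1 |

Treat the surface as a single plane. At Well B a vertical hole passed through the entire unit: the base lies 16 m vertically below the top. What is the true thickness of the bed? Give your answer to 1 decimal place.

11.6 m

Two edge vectors: Well A→Well B = (-1196, 267, -227.1), Well A→Well C = (-688, 16, 0.4).
Normal n = (Well A→Well B) × (Well A→Well C) = (3740.4, 156723.2, 164560).
So ∂z/∂E = −n_x/n_z = −0.02273 and ∂z/∂N = −n_y/n_z = −0.95238.
|∇z| = √(a²+b²) = 0.95265, so dip δ = arctan(0.95265) = 43.61°.
True thickness = vertical thickness × cos δ = 16 × cos 43.61° = 11.6 m.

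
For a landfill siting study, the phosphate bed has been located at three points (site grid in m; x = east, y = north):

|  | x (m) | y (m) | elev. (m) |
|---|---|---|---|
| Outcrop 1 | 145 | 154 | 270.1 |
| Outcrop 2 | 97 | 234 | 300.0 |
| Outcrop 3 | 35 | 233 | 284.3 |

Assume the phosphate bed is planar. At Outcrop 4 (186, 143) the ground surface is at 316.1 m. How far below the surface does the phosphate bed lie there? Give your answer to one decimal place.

41.7 m

Let the plane be z = a·x + b·y + c.
Outcrop 2−Outcrop 1: −48a + 80b = 29.9;  Outcrop 3−Outcrop 1: −110a + 79b = 14.2.
Solving gives a = 0.24483, b = 0.52065.
Then c = 270.1 − a·145 − b·154 = 154.42.
At (186, 143): z_contact = 45.54 + 74.45 + 154.42 = 274.41 m.
Depth below ground = 316.1 − 274.41 = 41.7 m.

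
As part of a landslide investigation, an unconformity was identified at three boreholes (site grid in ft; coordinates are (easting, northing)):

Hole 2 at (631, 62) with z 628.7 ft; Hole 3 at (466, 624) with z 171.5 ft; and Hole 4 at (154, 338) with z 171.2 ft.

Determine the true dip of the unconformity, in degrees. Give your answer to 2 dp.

Two edge vectors: Hole 2→Hole 3 = (-165, 562, -457.2), Hole 2→Hole 4 = (-477, 276, -457.5).
Normal n = (Hole 2→Hole 3) × (Hole 2→Hole 4) = (-130927.8, 142596.9, 222534).
So ∂z/∂E = −n_x/n_z = 0.58835 and ∂z/∂N = −n_y/n_z = −0.64079.
Gradient magnitude |∇z| = √(a² + b²) = √(0.34616 + 0.41061) = 0.86992.
True dip = arctan(0.86992) = 41.02°, dipping toward NW (azimuth ≈ 317°).

41.02°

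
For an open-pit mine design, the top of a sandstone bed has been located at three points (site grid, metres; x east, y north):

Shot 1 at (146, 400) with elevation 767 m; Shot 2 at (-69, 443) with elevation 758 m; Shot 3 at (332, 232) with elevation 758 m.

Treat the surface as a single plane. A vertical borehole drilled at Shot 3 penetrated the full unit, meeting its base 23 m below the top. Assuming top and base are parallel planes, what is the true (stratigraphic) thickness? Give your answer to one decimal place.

22.8 m

Let the plane be z = a·x + b·y + c.
Shot 2−Shot 1: −215a + 43b = −9;  Shot 3−Shot 1: 186a − 168b = −9.
Solving gives a = 0.06753, b = 0.12833.
|∇z| = √(a²+b²) = 0.14502, so dip δ = arctan(0.14502) = 8.25°.
True thickness = vertical thickness × cos δ = 23 × cos 8.25° = 22.8 m.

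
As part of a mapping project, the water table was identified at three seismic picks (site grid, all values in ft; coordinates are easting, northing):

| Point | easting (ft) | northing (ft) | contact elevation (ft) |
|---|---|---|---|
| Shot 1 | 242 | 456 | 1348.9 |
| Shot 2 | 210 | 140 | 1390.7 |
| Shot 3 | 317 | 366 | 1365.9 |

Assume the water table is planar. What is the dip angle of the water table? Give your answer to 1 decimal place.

8.6°

Let the plane be z = a·easting + b·northing + c.
Shot 2−Shot 1: −32a − 316b = 41.8;  Shot 3−Shot 1: 75a − 90b = 17.
Solving gives a = 0.06057, b = −0.13841.
Gradient magnitude |∇z| = √(a² + b²) = √(0.00367 + 0.01916) = 0.15109.
True dip = arctan(0.15109) = 8.6°, dipping toward NNW (azimuth ≈ 336°).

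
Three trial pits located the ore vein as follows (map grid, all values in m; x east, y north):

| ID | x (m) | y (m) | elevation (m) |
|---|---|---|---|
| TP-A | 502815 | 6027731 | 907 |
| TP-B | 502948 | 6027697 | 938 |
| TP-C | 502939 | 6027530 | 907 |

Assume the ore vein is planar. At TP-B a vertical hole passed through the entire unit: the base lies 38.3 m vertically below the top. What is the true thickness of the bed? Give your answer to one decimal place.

Two edge vectors: TP-A→TP-B = (133, -34, 31), TP-A→TP-C = (124, -201, 0).
Normal n = (TP-A→TP-B) × (TP-A→TP-C) = (6231, 3844, -22517).
So ∂z/∂x = −n_x/n_z = 0.27672 and ∂z/∂y = −n_y/n_z = 0.17072.
|∇z| = √(a²+b²) = 0.32515, so dip δ = arctan(0.32515) = 18.01°.
True thickness = vertical thickness × cos δ = 38.3 × cos 18.01° = 36.4 m.

36.4 m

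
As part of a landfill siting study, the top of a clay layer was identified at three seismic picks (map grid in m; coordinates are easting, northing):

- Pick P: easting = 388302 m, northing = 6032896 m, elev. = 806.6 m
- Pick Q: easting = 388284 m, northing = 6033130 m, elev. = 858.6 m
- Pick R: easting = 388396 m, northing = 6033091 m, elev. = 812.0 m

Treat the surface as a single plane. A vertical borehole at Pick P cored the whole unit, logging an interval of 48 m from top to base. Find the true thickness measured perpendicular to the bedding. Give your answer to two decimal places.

44.58 m

Two edge vectors: Pick P→Pick Q = (-18, 234, 52), Pick P→Pick R = (94, 195, 5.4).
Normal n = (Pick P→Pick Q) × (Pick P→Pick R) = (-8876.4, 4985.2, -25506).
So ∂z/∂easting = −n_x/n_z = −0.34801 and ∂z/∂northing = −n_y/n_z = 0.19545.
|∇z| = √(a²+b²) = 0.39914, so dip δ = arctan(0.39914) = 21.76°.
True thickness = vertical thickness × cos δ = 48 × cos 21.76° = 44.58 m.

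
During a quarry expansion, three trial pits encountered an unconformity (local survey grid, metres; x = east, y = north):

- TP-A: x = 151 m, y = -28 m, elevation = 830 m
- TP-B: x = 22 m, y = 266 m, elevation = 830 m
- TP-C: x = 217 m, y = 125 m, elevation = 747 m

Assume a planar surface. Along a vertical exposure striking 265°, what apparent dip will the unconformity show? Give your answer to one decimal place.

Let the plane be z = a·x + b·y + c.
TP-B−TP-A: −129a + 294b = 0;  TP-C−TP-A: 66a + 153b = −83.
Solving gives a = −0.62344, b = −0.27355.
Unit vector along 265° is (sin 265°, cos 265°) = (-0.9962, -0.0872).
Slope in that direction = a·(-0.9962) + b·(-0.0872) = 0.64491.
Apparent dip = arctan|0.64491| = 32.8° (true dip is 34.2°, so apparent ≤ true as expected).

32.8°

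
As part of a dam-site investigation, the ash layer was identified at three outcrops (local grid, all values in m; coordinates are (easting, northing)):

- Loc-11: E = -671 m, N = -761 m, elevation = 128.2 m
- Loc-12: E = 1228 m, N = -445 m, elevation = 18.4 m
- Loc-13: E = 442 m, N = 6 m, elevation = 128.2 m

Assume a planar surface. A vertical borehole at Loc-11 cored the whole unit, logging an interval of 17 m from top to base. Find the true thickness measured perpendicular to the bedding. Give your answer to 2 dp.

Let the plane be z = a·E + b·N + c.
Loc-12−Loc-11: 1899a + 316b = −109.8;  Loc-13−Loc-11: 1113a + 767b = 0.
Solving gives a = −0.07623, b = 0.11061.
|∇z| = √(a²+b²) = 0.13433, so dip δ = arctan(0.13433) = 7.65°.
True thickness = vertical thickness × cos δ = 17 × cos 7.65° = 16.85 m.

16.85 m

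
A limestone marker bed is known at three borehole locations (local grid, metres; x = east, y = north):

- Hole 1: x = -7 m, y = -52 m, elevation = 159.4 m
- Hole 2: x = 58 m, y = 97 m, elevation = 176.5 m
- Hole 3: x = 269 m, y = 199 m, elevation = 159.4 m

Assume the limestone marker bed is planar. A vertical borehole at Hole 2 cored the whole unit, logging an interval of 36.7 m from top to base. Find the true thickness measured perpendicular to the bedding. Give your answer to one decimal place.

Two edge vectors: Hole 1→Hole 2 = (65, 149, 17.1), Hole 1→Hole 3 = (276, 251, 0).
Normal n = (Hole 1→Hole 2) × (Hole 1→Hole 3) = (-4292.1, 4719.6, -24809).
So ∂z/∂x = −n_x/n_z = −0.17301 and ∂z/∂y = −n_y/n_z = 0.19024.
|∇z| = √(a²+b²) = 0.25714, so dip δ = arctan(0.25714) = 14.42°.
True thickness = vertical thickness × cos δ = 36.7 × cos 14.42° = 35.5 m.

35.5 m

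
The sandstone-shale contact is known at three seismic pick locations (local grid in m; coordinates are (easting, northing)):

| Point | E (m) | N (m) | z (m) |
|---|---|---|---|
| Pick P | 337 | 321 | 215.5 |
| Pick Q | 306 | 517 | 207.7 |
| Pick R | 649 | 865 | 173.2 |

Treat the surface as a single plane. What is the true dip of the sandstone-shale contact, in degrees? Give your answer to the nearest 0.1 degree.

4.0°

Let the plane be z = a·E + b·N + c.
Pick Q−Pick P: −31a + 196b = −7.8;  Pick R−Pick P: 312a + 544b = −42.3.
Solving gives a = −0.05188, b = −0.04800.
Gradient magnitude |∇z| = √(a² + b²) = √(0.00269 + 0.00230) = 0.07068.
True dip = arctan(0.07068) = 4.0°, dipping toward NE (azimuth ≈ 047°).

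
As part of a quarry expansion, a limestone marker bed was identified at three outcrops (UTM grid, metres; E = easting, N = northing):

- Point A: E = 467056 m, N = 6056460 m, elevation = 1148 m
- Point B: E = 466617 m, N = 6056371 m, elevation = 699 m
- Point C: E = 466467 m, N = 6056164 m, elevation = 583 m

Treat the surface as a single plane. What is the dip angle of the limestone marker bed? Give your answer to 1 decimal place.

47.4°

Let the plane be z = a·E + b·N + c.
Point B−Point A: −439a − 89b = −449;  Point C−Point A: −589a − 296b = −565.
Solving gives a = 1.06574, b = −0.21189.
Gradient magnitude |∇z| = √(a² + b²) = √(1.13579 + 0.04490) = 1.08659.
True dip = arctan(1.08659) = 47.4°, dipping toward W (azimuth ≈ 281°).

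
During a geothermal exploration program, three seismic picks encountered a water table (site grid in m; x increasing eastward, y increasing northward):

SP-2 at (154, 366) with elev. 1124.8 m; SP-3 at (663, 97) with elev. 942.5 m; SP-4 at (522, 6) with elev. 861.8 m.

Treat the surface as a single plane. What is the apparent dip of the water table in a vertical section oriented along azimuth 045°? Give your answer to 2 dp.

31.11°

Let the plane be z = a·x + b·y + c.
SP-3−SP-2: 509a − 269b = −182.3;  SP-4−SP-2: 368a − 360b = −263.
Solving gives a = 0.06076, b = 0.79267.
Unit vector along 045° is (sin 45°, cos 45°) = (0.7071, 0.7071).
Slope in that direction = a·(0.7071) + b·(0.7071) = 0.60346.
Apparent dip = arctan|0.60346| = 31.11° (true dip is 38.5°, so apparent ≤ true as expected).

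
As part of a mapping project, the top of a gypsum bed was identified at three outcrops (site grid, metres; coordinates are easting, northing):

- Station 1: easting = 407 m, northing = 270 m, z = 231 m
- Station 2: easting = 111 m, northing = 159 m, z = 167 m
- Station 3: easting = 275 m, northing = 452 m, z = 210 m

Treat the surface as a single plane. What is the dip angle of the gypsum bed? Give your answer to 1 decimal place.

11.7°

Two edge vectors: Station 1→Station 2 = (-296, -111, -64), Station 1→Station 3 = (-132, 182, -21).
Normal n = (Station 1→Station 2) × (Station 1→Station 3) = (13979, 2232, -68524).
So ∂z/∂easting = −n_x/n_z = 0.20400 and ∂z/∂northing = −n_y/n_z = 0.03257.
Gradient magnitude |∇z| = √(a² + b²) = √(0.04162 + 0.00106) = 0.20659.
True dip = arctan(0.20659) = 11.7°, dipping toward W (azimuth ≈ 261°).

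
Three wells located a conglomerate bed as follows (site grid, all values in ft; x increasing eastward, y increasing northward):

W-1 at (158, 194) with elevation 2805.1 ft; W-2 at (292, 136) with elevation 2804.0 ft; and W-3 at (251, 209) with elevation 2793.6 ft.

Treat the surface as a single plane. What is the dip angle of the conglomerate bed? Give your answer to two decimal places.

12.14°

Let the plane be z = a·x + b·y + c.
W-2−W-1: 134a − 58b = −1.1;  W-3−W-1: 93a + 15b = −11.5.
Solving gives a = −0.09231, b = −0.19431.
Gradient magnitude |∇z| = √(a² + b²) = √(0.00852 + 0.03776) = 0.21513.
True dip = arctan(0.21513) = 12.14°, dipping toward NNE (azimuth ≈ 025°).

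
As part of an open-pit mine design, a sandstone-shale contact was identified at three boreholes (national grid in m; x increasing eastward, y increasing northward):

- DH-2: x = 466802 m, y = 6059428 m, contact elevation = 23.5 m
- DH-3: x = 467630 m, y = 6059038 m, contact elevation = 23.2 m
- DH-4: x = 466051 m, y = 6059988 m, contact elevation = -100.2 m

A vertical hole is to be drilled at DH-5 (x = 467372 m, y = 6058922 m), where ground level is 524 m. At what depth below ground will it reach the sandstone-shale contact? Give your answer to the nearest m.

Two edge vectors: DH-2→DH-3 = (828, -390, -0.3), DH-2→DH-4 = (-751, 560, -123.7).
Normal n = (DH-2→DH-3) × (DH-2→DH-4) = (48411, 102648.9, 170790).
So ∂z/∂x = −n_x/n_z = −0.28345336 and ∂z/∂y = −n_y/n_z = −0.60102406.
Intercept c from DH-2: 23.5 + 132316.60 + 3641862.05 = 3774202.14.
At (467372, 6058922): z_contact = −132478.2 − 3641557.9 + 3774202.14 = 166.0 m.
Depth below ground = 524 − 166.0 = 358 m.

358 m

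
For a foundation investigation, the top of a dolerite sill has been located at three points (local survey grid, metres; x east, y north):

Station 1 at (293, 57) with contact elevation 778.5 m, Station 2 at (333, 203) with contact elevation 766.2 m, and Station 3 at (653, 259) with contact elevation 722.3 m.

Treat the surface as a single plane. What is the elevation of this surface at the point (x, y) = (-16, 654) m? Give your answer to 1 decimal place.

789.0 m

Let the plane be z = a·x + b·y + c.
Station 2−Station 1: 40a + 146b = −12.3;  Station 3−Station 1: 360a + 202b = −56.2.
Solving gives a = −0.12861, b = −0.04901.
Then c = 778.5 − a·293 − b·57 = 818.98.
At (-16, 654): z = 2.1 − 32.1 + 818.98 = 789.0 m.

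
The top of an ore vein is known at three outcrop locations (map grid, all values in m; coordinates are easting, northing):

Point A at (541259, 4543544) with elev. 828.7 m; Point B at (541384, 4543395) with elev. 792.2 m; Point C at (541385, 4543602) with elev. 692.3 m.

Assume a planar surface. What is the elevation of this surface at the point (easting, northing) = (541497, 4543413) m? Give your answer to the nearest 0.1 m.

686.1 m

Let the plane be z = a·easting + b·northing + c.
Point B−Point A: 125a − 149b = −36.5;  Point C−Point A: 126a + 58b = −136.4.
Solving gives a = −0.862304027, b = −0.478442976.
Then c = 828.7 − a·541259 − b·4543544 = 2641385.23.
At (541497, 4543413): z = −466935.0 − 2173764.0 + 2641385.23 = 686.1 m.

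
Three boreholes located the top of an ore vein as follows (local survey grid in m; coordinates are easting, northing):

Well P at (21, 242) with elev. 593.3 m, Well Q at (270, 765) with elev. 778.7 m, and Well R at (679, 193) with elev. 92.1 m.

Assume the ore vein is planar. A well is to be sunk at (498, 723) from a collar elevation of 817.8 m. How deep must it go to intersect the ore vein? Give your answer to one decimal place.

230.1 m

Two edge vectors: Well P→Well Q = (249, 523, 185.4), Well P→Well R = (658, -49, -501.2).
Normal n = (Well P→Well Q) × (Well P→Well R) = (-253043, 246792, -356335).
So ∂z/∂easting = −n_x/n_z = −0.71013 and ∂z/∂northing = −n_y/n_z = 0.69258.
Intercept c from Well P: 593.3 + 14.91 − 167.61 = 440.61.
At (498, 723): z_contact = −353.64 + 500.74 + 440.61 = 587.70 m.
Depth below ground = 817.8 − 587.70 = 230.1 m.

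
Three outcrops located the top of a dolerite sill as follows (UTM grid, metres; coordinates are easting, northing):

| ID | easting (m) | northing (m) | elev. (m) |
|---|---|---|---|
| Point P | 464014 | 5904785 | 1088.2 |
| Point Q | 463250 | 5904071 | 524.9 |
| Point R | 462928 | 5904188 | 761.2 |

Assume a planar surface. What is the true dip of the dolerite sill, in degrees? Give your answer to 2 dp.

Let the plane be z = a·easting + b·northing + c.
Point Q−Point P: −764a − 714b = −563.3;  Point R−Point P: −1086a − 597b = −327.
Solving gives a = −0.32200, b = 1.13348.
Gradient magnitude |∇z| = √(a² + b²) = √(0.10368 + 1.28478) = 1.17833.
True dip = arctan(1.17833) = 49.68°, dipping toward SSE (azimuth ≈ 164°).

49.68°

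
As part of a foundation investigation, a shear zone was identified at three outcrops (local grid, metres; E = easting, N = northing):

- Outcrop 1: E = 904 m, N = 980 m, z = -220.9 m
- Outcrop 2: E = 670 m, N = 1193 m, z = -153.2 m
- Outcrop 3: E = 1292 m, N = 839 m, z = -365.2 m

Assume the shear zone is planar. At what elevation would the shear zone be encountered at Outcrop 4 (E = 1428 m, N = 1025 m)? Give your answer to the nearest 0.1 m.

Two edge vectors: Outcrop 1→Outcrop 2 = (-234, 213, 67.7), Outcrop 1→Outcrop 3 = (388, -141, -144.3).
Normal n = (Outcrop 1→Outcrop 2) × (Outcrop 1→Outcrop 3) = (-21190.2, -7498.6, -49650).
So ∂z/∂E = −n_x/n_z = −0.426792 and ∂z/∂N = −n_y/n_z = −0.151029.
Intercept c from Outcrop 1: -220.9 + 385.82 + 148.01 = 312.93.
At (1428, 1025): z = −609.5 − 154.8 + 312.93 = -451.3 m.

-451.3 m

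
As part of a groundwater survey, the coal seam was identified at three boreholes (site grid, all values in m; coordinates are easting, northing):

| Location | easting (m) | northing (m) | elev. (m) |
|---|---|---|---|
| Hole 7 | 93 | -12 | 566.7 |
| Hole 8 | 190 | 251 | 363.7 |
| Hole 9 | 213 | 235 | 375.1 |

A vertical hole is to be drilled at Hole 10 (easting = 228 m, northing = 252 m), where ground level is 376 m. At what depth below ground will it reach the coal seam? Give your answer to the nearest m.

14 m

Let the plane be z = a·easting + b·northing + c.
Hole 8−Hole 7: 97a + 263b = −203;  Hole 9−Hole 7: 120a + 247b = −191.6.
Solving gives a = −0.03286, b = −0.75974.
Then c = 566.7 − a·93 − b·-12 = 560.64.
At (228, 252): z_contact = −7.5 − 191.5 + 560.64 = 361.7 m.
Depth below ground = 376 − 361.7 = 14 m.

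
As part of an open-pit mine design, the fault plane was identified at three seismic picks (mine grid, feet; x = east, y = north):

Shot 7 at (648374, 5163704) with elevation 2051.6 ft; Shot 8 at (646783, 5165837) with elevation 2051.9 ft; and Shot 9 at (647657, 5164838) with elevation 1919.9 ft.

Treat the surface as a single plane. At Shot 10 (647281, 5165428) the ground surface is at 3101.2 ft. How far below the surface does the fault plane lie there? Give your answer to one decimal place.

1246.8 ft

Two edge vectors: Shot 7→Shot 8 = (-1591, 2133, 0.3), Shot 7→Shot 9 = (-717, 1134, -131.7).
Normal n = (Shot 7→Shot 8) × (Shot 7→Shot 9) = (-281256.3, -209749.8, -274833).
So ∂z/∂x = −n_x/n_z = −1.023371648 and ∂z/∂y = −n_y/n_z = −0.763190010.
Intercept c from Shot 7: 2051.6 + 663527.57 + 3940887.31 = 4606466.48.
At (647281, 5165428): z_contact = −662409.02 − 3942203.05 + 4606466.48 = 1854.41 ft.
Depth below ground = 3101.2 − 1854.41 = 1246.8 ft.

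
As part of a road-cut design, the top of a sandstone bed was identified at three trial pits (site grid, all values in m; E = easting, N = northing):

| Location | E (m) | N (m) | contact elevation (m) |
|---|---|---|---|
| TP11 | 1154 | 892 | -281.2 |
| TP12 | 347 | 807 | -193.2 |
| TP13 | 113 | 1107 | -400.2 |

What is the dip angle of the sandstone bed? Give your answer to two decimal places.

Two edge vectors: TP11→TP12 = (-807, -85, 88), TP11→TP13 = (-1041, 215, -119).
Normal n = (TP11→TP12) × (TP11→TP13) = (-8805, -187641, -261990).
So ∂z/∂E = −n_x/n_z = −0.03361 and ∂z/∂N = −n_y/n_z = −0.71621.
Gradient magnitude |∇z| = √(a² + b²) = √(0.00113 + 0.51296) = 0.71700.
True dip = arctan(0.71700) = 35.64°, dipping toward N (azimuth ≈ 003°).

35.64°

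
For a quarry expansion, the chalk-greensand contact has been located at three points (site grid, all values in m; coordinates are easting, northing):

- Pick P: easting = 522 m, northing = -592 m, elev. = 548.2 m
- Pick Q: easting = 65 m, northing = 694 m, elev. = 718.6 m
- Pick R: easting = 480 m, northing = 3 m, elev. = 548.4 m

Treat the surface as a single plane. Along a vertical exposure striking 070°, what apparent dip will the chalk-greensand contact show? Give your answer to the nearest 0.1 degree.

24.1°

Two edge vectors: Pick P→Pick Q = (-457, 1286, 170.4), Pick P→Pick R = (-42, 595, 0.2).
Normal n = (Pick P→Pick Q) × (Pick P→Pick R) = (-101130.8, -7065.4, -217903).
So ∂z/∂easting = −n_x/n_z = −0.46411 and ∂z/∂northing = −n_y/n_z = −0.03242.
Unit vector along 070° is (sin 70°, cos 70°) = (0.9397, 0.3420).
Slope in that direction = a·(0.9397) + b·(0.3420) = −0.44721.
Apparent dip = arctan|0.44721| = 24.1° (true dip is 24.9°, so apparent ≤ true as expected).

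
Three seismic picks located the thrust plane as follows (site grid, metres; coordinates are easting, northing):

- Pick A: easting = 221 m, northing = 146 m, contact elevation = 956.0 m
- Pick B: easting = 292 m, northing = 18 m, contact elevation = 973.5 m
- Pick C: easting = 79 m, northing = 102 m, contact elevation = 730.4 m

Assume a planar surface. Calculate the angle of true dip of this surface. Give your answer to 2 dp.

Let the plane be z = a·easting + b·northing + c.
Pick B−Pick A: 71a − 128b = 17.5;  Pick C−Pick A: −142a − 44b = −225.6.
Solving gives a = 1.39187, b = 0.63533.
Gradient magnitude |∇z| = √(a² + b²) = √(1.93730 + 0.40365) = 1.53002.
True dip = arctan(1.53002) = 56.83°, dipping toward WSW (azimuth ≈ 245°).

56.83°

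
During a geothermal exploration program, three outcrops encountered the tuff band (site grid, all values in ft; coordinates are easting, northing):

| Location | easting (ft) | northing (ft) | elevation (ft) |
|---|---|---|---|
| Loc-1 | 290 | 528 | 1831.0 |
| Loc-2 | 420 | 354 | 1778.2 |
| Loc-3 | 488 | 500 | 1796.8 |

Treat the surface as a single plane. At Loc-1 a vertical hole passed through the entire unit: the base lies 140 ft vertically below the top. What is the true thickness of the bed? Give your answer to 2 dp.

136.04 ft

Let the plane be z = a·easting + b·northing + c.
Loc-2−Loc-1: 130a − 174b = −52.8;  Loc-3−Loc-1: 198a − 28b = −34.2.
Solving gives a = −0.14515, b = 0.19500.
|∇z| = √(a²+b²) = 0.24309, so dip δ = arctan(0.24309) = 13.66°.
True thickness = vertical thickness × cos δ = 140 × cos 13.66° = 136.04 ft.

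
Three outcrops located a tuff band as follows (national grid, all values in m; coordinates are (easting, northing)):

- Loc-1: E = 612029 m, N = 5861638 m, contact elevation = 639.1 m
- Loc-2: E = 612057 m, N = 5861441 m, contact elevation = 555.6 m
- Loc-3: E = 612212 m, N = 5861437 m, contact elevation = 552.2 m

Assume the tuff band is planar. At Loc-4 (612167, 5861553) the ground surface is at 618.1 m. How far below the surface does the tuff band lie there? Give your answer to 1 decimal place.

Two edge vectors: Loc-1→Loc-2 = (28, -197, -83.5), Loc-1→Loc-3 = (183, -201, -86.9).
Normal n = (Loc-1→Loc-2) × (Loc-1→Loc-3) = (335.8, -12847.3, 30423).
So ∂z/∂E = −n_x/n_z = −0.011037702 and ∂z/∂N = −n_y/n_z = 0.422289058.
Intercept c from Loc-1: 639.1 + 6755.39 − 2475305.59 = −2467911.09.
At (612167, 5861553): z_contact = −6756.92 + 2475269.69 − 2467911.09 = 601.68 m.
Depth below ground = 618.1 − 601.68 = 16.4 m.

16.4 m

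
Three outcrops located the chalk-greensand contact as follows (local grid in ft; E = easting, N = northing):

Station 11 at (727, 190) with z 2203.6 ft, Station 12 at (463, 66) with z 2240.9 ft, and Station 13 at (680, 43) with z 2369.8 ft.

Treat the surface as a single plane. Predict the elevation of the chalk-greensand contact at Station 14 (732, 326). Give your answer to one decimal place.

2032.2 ft

Two edge vectors: Station 11→Station 12 = (-264, -124, 37.3), Station 11→Station 13 = (-47, -147, 166.2).
Normal n = (Station 11→Station 12) × (Station 11→Station 13) = (-15125.7, 42123.7, 32980).
So ∂z/∂E = −n_x/n_z = 0.45863 and ∂z/∂N = −n_y/n_z = −1.27725.
Intercept c from Station 11: 2203.6 − 333.43 + 242.68 = 2112.85.
At (732, 326): z = 335.7 − 416.4 + 2112.85 = 2032.2 ft.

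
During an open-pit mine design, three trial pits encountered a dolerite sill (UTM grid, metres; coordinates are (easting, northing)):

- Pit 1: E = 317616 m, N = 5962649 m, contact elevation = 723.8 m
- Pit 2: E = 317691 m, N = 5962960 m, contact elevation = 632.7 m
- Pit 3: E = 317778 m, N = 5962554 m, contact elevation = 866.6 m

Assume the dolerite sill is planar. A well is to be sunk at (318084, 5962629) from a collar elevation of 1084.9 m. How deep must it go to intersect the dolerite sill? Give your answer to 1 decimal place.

61.3 m

Let the plane be z = a·E + b·N + c.
Pit 2−Pit 1: 75a + 311b = −91.1;  Pit 3−Pit 1: 162a − 95b = 142.8.
Solving gives a = 0.621773002, b = −0.442871303.
Then c = 723.8 − a·317616 − b·5962649 = 2443924.88.
At (318084, 5962629): z_contact = 197776.04 − 2640677.27 + 2443924.88 = 1023.65 m.
Depth below ground = 1084.9 − 1023.65 = 61.3 m.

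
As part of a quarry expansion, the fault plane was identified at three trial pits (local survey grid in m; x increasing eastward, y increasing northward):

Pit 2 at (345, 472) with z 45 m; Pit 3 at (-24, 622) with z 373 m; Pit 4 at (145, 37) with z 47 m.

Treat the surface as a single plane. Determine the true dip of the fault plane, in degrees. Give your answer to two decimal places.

Two edge vectors: Pit 2→Pit 3 = (-369, 150, 328), Pit 2→Pit 4 = (-200, -435, 2).
Normal n = (Pit 2→Pit 3) × (Pit 2→Pit 4) = (142980, -64862, 190515).
So ∂z/∂x = −n_x/n_z = −0.75049 and ∂z/∂y = −n_y/n_z = 0.34046.
Gradient magnitude |∇z| = √(a² + b²) = √(0.56324 + 0.11591) = 0.82410.
True dip = arctan(0.82410) = 39.49°, dipping toward ESE (azimuth ≈ 114°).

39.49°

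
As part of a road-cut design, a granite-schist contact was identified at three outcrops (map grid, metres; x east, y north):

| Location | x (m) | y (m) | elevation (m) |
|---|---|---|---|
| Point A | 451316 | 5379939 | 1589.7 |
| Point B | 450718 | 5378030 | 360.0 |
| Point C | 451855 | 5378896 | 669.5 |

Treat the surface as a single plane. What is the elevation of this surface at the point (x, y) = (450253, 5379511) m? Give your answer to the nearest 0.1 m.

1580.5 m

Two edge vectors: Point A→Point B = (-598, -1909, -1229.7), Point A→Point C = (539, -1043, -920.2).
Normal n = (Point A→Point B) × (Point A→Point C) = (474084.7, -1213087.9, 1652665).
So ∂z/∂x = −n_x/n_z = −0.286860737 and ∂z/∂y = −n_y/n_z = 0.734019236.
Intercept c from Point A: 1589.7 + 129464.84 − 3948978.71 = −3817924.17.
At (450253, 5379511): z = −129159.9 + 3948664.6 − 3817924.17 = 1580.5 m.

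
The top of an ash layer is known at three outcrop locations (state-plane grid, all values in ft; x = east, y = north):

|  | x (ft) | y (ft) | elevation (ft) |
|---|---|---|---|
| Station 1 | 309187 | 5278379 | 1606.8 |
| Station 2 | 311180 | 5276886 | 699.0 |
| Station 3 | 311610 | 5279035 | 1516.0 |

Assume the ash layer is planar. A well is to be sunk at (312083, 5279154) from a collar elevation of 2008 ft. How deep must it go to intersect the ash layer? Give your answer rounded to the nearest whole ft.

Let the plane be z = a·x + b·y + c.
Station 2−Station 1: 1993a − 1493b = −907.8;  Station 3−Station 1: 2423a + 656b = −90.8.
Solving gives a = −0.14844448, b = 0.40987954.
Then c = 1606.8 − a·309187 − b·5278379 = −2115995.64.
At (312083, 5279154): z_contact = −46327.0 + 2163817.2 − 2115995.64 = 1494.6 ft.
Depth below ground = 2008 − 1494.6 = 513 ft.

513 ft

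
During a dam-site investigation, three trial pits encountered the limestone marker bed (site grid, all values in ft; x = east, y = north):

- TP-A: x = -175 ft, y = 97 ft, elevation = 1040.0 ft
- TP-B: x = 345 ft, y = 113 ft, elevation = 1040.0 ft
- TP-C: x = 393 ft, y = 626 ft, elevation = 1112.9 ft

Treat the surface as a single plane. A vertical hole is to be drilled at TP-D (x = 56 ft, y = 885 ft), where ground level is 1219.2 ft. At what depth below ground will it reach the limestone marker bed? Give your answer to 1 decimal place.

Let the plane be z = a·x + b·y + c.
TP-B−TP-A: 520a + 16b = 0;  TP-C−TP-A: 568a + 529b = 72.9.
Solving gives a = −0.00439, b = 0.14252.
Then c = 1040 − a·-175 − b·97 = 1025.41.
At (56, 885): z_contact = −0.25 + 126.13 + 1025.41 = 1151.29 ft.
Depth below ground = 1219.2 − 1151.29 = 67.9 ft.

67.9 ft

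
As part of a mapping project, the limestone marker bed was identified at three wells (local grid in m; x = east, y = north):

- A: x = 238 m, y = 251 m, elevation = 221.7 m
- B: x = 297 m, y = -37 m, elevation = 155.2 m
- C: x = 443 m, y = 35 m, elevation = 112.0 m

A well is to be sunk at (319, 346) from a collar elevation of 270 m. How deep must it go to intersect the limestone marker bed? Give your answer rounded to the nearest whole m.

Let the plane be z = a·x + b·y + c.
B−A: 59a − 288b = −66.5;  C−A: 205a − 216b = −109.7.
Solving gives a = −0.37216, b = 0.15466.
Then c = 221.7 − a·238 − b·251 = 271.45.
At (319, 346): z_contact = −118.7 + 53.5 + 271.45 = 206.2 m.
Depth below ground = 270 − 206.2 = 64 m.

64 m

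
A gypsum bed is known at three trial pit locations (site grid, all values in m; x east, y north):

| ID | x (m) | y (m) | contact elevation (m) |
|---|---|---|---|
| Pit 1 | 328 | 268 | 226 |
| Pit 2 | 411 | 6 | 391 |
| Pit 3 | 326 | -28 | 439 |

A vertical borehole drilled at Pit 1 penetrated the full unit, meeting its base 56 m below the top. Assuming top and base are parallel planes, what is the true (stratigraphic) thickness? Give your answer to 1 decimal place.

44.4 m

Let the plane be z = a·x + b·y + c.
Pit 2−Pit 1: 83a − 262b = 165;  Pit 3−Pit 1: −2a − 296b = 213.
Solving gives a = −0.27762, b = −0.71772.
|∇z| = √(a²+b²) = 0.76954, so dip δ = arctan(0.76954) = 37.58°.
True thickness = vertical thickness × cos δ = 56 × cos 37.58° = 44.4 m.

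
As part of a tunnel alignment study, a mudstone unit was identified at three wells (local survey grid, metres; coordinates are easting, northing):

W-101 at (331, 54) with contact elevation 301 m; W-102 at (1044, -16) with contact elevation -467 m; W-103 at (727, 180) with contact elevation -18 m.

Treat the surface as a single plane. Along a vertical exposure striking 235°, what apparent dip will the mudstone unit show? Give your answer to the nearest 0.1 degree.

24.5°

Two edge vectors: W-101→W-102 = (713, -70, -768), W-101→W-103 = (396, 126, -319).
Normal n = (W-101→W-102) × (W-101→W-103) = (119098, -76681, 117558).
So ∂z/∂easting = −n_x/n_z = −1.01310 and ∂z/∂northing = −n_y/n_z = 0.65228.
Unit vector along 235° is (sin 235°, cos 235°) = (-0.8192, -0.5736).
Slope in that direction = a·(-0.8192) + b·(-0.5736) = 0.45575.
Apparent dip = arctan|0.45575| = 24.5° (true dip is 50.3°, so apparent ≤ true as expected).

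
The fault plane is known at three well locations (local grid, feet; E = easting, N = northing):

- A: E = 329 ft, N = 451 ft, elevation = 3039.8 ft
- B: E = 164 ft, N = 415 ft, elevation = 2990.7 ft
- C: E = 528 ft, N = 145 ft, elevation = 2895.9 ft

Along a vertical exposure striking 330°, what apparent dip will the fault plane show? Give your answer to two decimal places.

22.69°

Two edge vectors: A→B = (-165, -36, -49.1), A→C = (199, -306, -143.9).
Normal n = (A→B) × (A→C) = (-9844.2, -33514.4, 57654).
So ∂z/∂E = −n_x/n_z = 0.17075 and ∂z/∂N = −n_y/n_z = 0.58130.
Unit vector along 330° is (sin 330°, cos 330°) = (-0.5000, 0.8660).
Slope in that direction = a·(-0.5000) + b·(0.8660) = 0.41805.
Apparent dip = arctan|0.41805| = 22.69° (true dip is 31.2°, so apparent ≤ true as expected).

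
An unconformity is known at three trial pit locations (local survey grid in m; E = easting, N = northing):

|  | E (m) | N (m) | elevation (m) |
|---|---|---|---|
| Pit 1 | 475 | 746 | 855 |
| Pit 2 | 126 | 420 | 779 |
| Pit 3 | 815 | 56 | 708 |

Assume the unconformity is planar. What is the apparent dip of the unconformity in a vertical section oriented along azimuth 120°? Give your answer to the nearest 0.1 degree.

5.6°

Let the plane be z = a·E + b·N + c.
Pit 2−Pit 1: −349a − 326b = −76;  Pit 3−Pit 1: 340a − 690b = −147.
Solving gives a = 0.01285, b = 0.21937.
Unit vector along 120° is (sin 120°, cos 120°) = (0.8660, -0.5000).
Slope in that direction = a·(0.8660) + b·(-0.5000) = −0.09856.
Apparent dip = arctan|0.09856| = 5.6° (true dip is 12.4°, so apparent ≤ true as expected).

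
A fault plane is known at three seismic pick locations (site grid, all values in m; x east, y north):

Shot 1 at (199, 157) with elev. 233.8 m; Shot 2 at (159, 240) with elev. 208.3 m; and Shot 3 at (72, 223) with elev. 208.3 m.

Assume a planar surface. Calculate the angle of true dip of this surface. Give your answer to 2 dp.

15.97°

Let the plane be z = a·x + b·y + c.
Shot 2−Shot 1: −40a + 83b = −25.5;  Shot 3−Shot 1: −127a + 66b = −25.5.
Solving gives a = 0.05487, b = −0.28079.
Gradient magnitude |∇z| = √(a² + b²) = √(0.00301 + 0.07884) = 0.28610.
True dip = arctan(0.28610) = 15.97°, dipping toward N (azimuth ≈ 349°).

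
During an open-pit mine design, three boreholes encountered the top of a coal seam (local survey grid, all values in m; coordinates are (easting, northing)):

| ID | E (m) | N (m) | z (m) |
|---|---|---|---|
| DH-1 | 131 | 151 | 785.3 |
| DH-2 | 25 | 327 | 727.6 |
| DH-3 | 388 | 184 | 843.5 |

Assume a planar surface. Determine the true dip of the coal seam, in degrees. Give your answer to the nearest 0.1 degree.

Let the plane be z = a·E + b·N + c.
DH-2−DH-1: −106a + 176b = −57.7;  DH-3−DH-1: 257a + 33b = 58.2.
Solving gives a = 0.24928, b = −0.17771.
Gradient magnitude |∇z| = √(a² + b²) = √(0.06214 + 0.03158) = 0.30614.
True dip = arctan(0.30614) = 17.0°, dipping toward NW (azimuth ≈ 305°).

17.0°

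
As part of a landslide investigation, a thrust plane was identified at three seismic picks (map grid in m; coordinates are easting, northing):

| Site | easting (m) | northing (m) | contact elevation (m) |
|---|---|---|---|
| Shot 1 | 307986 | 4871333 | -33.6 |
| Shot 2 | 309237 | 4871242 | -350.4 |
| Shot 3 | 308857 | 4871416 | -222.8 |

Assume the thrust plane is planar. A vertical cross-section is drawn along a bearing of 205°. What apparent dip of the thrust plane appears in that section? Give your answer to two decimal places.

5.36°

Two edge vectors: Shot 1→Shot 2 = (1251, -91, -316.8), Shot 1→Shot 3 = (871, 83, -189.2).
Normal n = (Shot 1→Shot 2) × (Shot 1→Shot 3) = (43511.6, -39243.6, 183094).
So ∂z/∂easting = −n_x/n_z = −0.23765 and ∂z/∂northing = −n_y/n_z = 0.21434.
Unit vector along 205° is (sin 205°, cos 205°) = (-0.4226, -0.9063).
Slope in that direction = a·(-0.4226) + b·(-0.9063) = −0.09382.
Apparent dip = arctan|0.09382| = 5.36° (true dip is 17.7°, so apparent ≤ true as expected).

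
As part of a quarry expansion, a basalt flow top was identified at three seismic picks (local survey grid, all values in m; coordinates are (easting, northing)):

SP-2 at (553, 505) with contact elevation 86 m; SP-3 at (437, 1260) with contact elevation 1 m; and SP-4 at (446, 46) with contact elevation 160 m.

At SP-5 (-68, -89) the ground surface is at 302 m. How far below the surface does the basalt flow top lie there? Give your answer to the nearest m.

Two edge vectors: SP-2→SP-3 = (-116, 755, -85), SP-2→SP-4 = (-107, -459, 74).
Normal n = (SP-2→SP-3) × (SP-2→SP-4) = (16855, 17679, 134029).
So ∂z/∂E = −n_x/n_z = −0.12576 and ∂z/∂N = −n_y/n_z = −0.13190.
Intercept c from SP-2: 86 + 69.54 + 66.61 = 222.15.
At (-68, -89): z_contact = 8.6 + 11.7 + 222.15 = 242.4 m.
Depth below ground = 302 − 242.4 = 60 m.

60 m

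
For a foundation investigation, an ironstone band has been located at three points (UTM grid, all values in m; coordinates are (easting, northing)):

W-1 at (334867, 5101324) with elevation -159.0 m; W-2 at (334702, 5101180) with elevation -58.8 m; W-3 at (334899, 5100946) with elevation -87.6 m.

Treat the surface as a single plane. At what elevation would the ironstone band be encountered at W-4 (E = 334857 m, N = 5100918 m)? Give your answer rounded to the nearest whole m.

-64 m

Two edge vectors: W-1→W-2 = (-165, -144, 100.2), W-1→W-3 = (32, -378, 71.4).
Normal n = (W-1→W-2) × (W-1→W-3) = (27594, 14987.4, 66978).
So ∂z/∂E = −n_x/n_z = −0.41198603 and ∂z/∂N = −n_y/n_z = −0.22376601.
Intercept c from W-1: -159 + 137960.52 + 1141502.93 = 1279304.46.
At (334857, 5100918): z = −137956.4 − 1141412.1 + 1279304.46 = -64.0 m.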